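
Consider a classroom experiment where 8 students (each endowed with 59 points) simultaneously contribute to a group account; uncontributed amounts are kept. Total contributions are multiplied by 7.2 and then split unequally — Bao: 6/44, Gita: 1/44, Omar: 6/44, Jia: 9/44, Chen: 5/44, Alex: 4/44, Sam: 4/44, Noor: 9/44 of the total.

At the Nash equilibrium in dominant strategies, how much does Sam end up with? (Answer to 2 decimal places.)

Player j's private return per contributed unit is 7.2 × (j's share). Contributing is weakly dominant for j when that share is at least 1/7.2 = 0.1389, and contributing 0 is dominant otherwise.
Jia and Noor clear that bar, contributing 59 each; the remaining 6 contribute 0. Total contributed: 118.
Sam keeps 59 and receives 7.2 × 118 × 4/44 = 77.24 from the group account, for a payoff of 136.24.

136.24 points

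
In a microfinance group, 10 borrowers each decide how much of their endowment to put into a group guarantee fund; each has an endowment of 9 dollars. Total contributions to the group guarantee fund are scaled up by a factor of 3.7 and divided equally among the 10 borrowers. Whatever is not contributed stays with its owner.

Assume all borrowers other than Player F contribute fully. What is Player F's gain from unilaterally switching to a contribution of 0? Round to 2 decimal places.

5.67 dollars

Switching from a contribution of 9 to 0 lets Player F keep an extra 9 dollars, but lowers the group guarantee fund by 9, which costs Player F their own share of that drop: 3.7/10 × 9 = 3.33.
Net gain = 9 − 3.33 = 5.67. The private return per contributed unit (0.3700) is below 1, so free-riding is indeed the best response regardless of what the others do.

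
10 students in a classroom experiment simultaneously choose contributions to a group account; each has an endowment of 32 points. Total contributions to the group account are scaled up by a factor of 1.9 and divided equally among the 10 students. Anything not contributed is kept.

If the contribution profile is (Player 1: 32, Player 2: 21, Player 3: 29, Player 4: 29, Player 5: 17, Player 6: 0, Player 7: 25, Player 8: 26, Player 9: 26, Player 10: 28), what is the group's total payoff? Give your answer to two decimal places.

529.70 points

Total contributed: 32 + 21 + 29 + 29 + 17 + 0 + 25 + 26 + 26 + 28 = 233; total kept: 10 × 32 − 233 = 87.
The group account pays out 1.9 × 233 = 442.70 in aggregate.
Group total = 87 + 442.70 = 529.70.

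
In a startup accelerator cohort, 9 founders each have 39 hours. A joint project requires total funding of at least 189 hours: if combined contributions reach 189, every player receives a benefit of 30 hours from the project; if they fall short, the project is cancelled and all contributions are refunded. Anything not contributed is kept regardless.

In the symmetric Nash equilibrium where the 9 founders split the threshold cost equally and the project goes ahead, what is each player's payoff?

Equal share of the threshold: 189/9 = 21.
At this profile no one gains by cutting their contribution: any cut drops the total below 189, the project is cancelled, contributions are refunded, and the deviator ends with 39, which is less than 39 − 21 + 30 = 48. Contributing more than 21 just wastes the excess. So contributing exactly 21 is a best response.
Each player's payoff: 39 − 21 + 30 = 48.

48 hours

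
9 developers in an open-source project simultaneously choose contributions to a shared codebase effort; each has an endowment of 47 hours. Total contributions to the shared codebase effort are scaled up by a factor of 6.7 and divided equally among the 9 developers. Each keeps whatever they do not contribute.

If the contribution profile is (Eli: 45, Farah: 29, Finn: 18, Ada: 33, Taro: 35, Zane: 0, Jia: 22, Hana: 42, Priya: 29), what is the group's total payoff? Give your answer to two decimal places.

1865.10 hours

Total contributed: 45 + 29 + 18 + 33 + 35 + 0 + 22 + 42 + 29 = 253; total kept: 9 × 47 − 253 = 170.
The shared codebase effort pays out 6.7 × 253 = 1695.10 in aggregate.
Group total = 170 + 1695.10 = 1865.10.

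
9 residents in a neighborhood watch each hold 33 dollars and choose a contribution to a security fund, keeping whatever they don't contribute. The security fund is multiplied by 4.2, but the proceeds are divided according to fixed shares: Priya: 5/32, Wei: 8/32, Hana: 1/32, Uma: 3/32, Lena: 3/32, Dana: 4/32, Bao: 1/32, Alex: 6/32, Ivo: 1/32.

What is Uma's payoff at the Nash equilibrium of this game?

A player with share s gets back 4.2·s per unit contributed, so full contribution is dominant for anyone with s > 1/4.2 = 0.2381 and zero contribution is dominant for anyone below.
The only share above 0.2381 is Wei's 8/32, contributing 33; the remaining 8 contribute 0. Total contributed: 33.
Uma keeps 33 and receives 4.2 × 33 × 3/32 = 12.99 from the security fund, for a payoff of 45.99.

45.99 dollars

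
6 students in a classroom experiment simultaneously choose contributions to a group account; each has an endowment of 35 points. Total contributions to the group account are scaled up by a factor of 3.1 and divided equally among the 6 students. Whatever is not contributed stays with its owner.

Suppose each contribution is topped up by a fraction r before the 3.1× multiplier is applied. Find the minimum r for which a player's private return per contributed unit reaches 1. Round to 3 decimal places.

With matching at rate r, one contributed unit becomes (1 + r) in the group account and returns 3.1 × (1 + r) / 6 to the contributor.
Setting this equal to 1: 1 + r = 6/3.1 = 1.9355.
So the minimum matching rate is r = 1.9355 − 1 = 0.935.

0.935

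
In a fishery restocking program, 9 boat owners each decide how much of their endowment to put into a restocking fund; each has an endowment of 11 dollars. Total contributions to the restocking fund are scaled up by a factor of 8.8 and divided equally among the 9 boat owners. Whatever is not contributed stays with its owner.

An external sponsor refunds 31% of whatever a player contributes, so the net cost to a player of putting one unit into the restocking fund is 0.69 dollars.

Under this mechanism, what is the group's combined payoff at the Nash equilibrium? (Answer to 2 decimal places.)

With the mechanism, a contributed unit returns (8.8/9) / 0.69 = 1.4171 per unit of net cost to the contributor — now above 1 — so contributing fully is weakly dominant for every player.
At the Nash equilibrium everyone contributes 11. Group total payoff = 9 × (11 × 0.31 + 8.8 × 11) = 901.89.

901.89 dollars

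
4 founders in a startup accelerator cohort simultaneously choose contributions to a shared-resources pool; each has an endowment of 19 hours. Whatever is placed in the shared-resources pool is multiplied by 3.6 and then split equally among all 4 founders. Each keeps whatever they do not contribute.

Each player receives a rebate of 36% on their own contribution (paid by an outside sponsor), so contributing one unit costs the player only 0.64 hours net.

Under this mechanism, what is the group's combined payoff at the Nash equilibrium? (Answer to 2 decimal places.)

300.96 hours

With the mechanism, a contributed unit returns (3.6/4) / 0.64 = 1.4063 per unit of net cost to the contributor — now above 1 — so contributing fully is weakly dominant for every player.
At the Nash equilibrium everyone contributes 19. Group total payoff = 4 × (19 × 0.36 + 3.6 × 19) = 300.96.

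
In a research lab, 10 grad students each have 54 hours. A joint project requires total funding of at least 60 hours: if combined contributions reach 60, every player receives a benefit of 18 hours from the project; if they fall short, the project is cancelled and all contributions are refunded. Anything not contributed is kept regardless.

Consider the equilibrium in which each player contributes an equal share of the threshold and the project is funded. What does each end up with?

66 hours

Equal share of the threshold: 60/10 = 6.
At this profile no one gains by cutting their contribution: any cut drops the total below 60, the project is cancelled, contributions are refunded, and the deviator ends with 54, which is less than 54 − 6 + 18 = 66. Contributing more than 6 just wastes the excess. So contributing exactly 6 is a best response.
Each player's payoff: 54 − 6 + 18 = 66.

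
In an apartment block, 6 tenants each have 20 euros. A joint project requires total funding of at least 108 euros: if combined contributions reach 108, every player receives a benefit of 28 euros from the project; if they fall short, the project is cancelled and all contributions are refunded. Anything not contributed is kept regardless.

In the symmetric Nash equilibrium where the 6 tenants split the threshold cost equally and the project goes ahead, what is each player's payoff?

30 euros

Equal share of the threshold: 108/6 = 18.
At this profile no one gains by cutting their contribution: any cut drops the total below 108, the project is cancelled, contributions are refunded, and the deviator ends with 20, which is less than 20 − 18 + 28 = 30. Contributing more than 18 just wastes the excess. So contributing exactly 18 is a best response.
Each player's payoff: 20 − 18 + 28 = 30.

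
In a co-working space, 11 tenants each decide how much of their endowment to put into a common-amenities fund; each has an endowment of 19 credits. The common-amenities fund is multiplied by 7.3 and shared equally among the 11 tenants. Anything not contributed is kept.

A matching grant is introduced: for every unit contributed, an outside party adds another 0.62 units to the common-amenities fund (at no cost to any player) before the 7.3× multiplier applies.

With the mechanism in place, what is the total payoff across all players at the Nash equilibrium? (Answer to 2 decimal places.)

2471.63 credits

Under the mechanism each unit contributed yields 7.3 × 1.62 / 11 = 1.0751 back to its contributor per unit of net cost, which exceeds 1, making full contribution the dominant choice for everyone.
So the Nash equilibrium is full contribution by all 11; the group earns 7.3 × 1.62 × 209 = 2471.63.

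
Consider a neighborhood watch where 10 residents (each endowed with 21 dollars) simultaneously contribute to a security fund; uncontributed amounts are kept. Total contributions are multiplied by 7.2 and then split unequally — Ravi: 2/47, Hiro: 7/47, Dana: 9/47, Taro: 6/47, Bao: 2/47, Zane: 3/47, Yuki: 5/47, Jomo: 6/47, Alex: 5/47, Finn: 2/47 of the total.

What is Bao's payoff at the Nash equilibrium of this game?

33.87 dollars

Each unit j contributes comes back to j as 7.2 × (j's share), so j prefers to contribute only if that share exceeds 1/7.2 = 0.1389; otherwise keeping the unit dominates.
The shares above 0.1389 belong to Hiro and Dana, contributing 21 each; the remaining 8 contribute 0. Total contributed: 42.
Bao keeps 21 and receives 7.2 × 42 × 2/47 = 12.87 from the security fund, for a payoff of 33.87.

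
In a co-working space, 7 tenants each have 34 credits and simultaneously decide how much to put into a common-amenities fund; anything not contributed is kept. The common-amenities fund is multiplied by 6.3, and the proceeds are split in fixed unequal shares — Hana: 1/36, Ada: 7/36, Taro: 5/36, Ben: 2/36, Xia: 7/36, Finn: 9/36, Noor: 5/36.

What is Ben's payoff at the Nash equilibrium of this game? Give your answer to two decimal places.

69.70 credits

A player with share s gets back 6.3·s per unit contributed, so full contribution is dominant for anyone with s > 1/6.3 = 0.1587 and zero contribution is dominant for anyone below.
The shares above 0.1587 belong to Ada, Xia and Finn, contributing 34 each; the remaining 4 contribute 0. Total contributed: 102.
Ben keeps 34 and receives 6.3 × 102 × 2/36 = 35.70 from the common-amenities fund, for a payoff of 69.70.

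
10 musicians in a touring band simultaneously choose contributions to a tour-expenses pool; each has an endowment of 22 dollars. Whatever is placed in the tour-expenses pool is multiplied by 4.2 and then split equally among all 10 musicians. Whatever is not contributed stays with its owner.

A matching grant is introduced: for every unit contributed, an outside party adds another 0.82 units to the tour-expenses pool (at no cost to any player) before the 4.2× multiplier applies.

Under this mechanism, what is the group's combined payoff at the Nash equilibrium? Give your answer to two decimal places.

With the mechanism, a contributed unit returns 4.2 × 1.82 / 10 = 0.7644 per unit of net cost — still below 1 — so contributing 0 remains dominant for every player.
At the Nash equilibrium no one contributes; group total payoff = 10 × 22 = 220.

220.00 dollars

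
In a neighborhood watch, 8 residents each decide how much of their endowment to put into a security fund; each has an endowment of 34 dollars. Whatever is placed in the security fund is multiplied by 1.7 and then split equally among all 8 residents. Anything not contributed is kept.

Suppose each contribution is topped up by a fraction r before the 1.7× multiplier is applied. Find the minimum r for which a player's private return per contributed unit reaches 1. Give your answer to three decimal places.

With matching at rate r, one contributed unit becomes (1 + r) in the security fund and returns 1.7 × (1 + r) / 8 to the contributor.
Setting this equal to 1: 1 + r = 8/1.7 = 4.7059.
So the minimum matching rate is r = 4.7059 − 1 = 3.706.

3.706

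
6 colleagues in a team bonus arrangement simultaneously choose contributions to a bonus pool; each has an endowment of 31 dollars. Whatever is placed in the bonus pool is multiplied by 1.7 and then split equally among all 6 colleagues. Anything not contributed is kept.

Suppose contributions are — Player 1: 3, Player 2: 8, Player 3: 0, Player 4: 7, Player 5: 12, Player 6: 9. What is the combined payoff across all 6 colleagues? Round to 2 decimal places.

213.30 dollars

Total contributed: 3 + 8 + 0 + 7 + 12 + 9 = 39; total kept: 6 × 31 − 39 = 147.
The bonus pool pays out 1.7 × 39 = 66.30 in aggregate.
Group total = 147 + 66.30 = 213.30.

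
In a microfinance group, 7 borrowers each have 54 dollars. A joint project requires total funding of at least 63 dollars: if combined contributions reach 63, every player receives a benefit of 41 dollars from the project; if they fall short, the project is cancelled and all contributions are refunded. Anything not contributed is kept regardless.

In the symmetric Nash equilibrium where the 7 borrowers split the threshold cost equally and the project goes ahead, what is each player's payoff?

Equal share of the threshold: 63/7 = 9.
At this profile no one gains by cutting their contribution: any cut drops the total below 63, the project is cancelled, contributions are refunded, and the deviator ends with 54, which is less than 54 − 9 + 41 = 86. Contributing more than 9 just wastes the excess. So contributing exactly 9 is a best response.
Each player's payoff: 54 − 9 + 41 = 86.

86 dollars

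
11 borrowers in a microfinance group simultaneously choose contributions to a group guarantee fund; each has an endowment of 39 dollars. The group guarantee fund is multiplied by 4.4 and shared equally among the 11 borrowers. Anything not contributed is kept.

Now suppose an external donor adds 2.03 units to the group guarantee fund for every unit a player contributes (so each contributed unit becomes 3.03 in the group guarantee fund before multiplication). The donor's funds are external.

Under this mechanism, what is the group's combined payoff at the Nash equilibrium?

Under the mechanism each unit contributed yields 4.4 × 3.03 / 11 = 1.2120 back to its contributor per unit of net cost, which exceeds 1, making full contribution the dominant choice for everyone.
At the Nash equilibrium everyone contributes 39. Group total payoff = 4.4 × 3.03 × 429 = 5719.43.

5719.43 dollars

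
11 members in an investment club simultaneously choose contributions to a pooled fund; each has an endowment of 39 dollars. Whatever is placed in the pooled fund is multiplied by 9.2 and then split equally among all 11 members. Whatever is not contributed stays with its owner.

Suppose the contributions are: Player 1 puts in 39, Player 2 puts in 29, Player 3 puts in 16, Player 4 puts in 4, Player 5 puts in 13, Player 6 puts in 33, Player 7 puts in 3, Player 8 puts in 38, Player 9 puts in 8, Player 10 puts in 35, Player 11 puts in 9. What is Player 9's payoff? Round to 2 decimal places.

Total contributed: 39 + 29 + 16 + 4 + 13 + 33 + 3 + 38 + 8 + 35 + 9 = 227.
Each receives 9.2 × 227 / 11 = 189.85 from the pooled fund.
Player 9 keeps 39 − 8 = 31, so Player 9's payoff is 31 + 189.85 = 220.85.

220.85 dollars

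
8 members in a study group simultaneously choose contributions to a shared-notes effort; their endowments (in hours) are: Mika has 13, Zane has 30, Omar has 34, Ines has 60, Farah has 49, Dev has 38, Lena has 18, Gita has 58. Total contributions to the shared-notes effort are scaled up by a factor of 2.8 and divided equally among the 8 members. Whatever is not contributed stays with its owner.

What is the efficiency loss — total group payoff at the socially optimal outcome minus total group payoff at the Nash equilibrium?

540.00 hours

The private return per contributed unit is 2.8/8 = 0.3500 < 1 for every player regardless of endowment, so the Nash equilibrium is zero contribution and the group total is Σ E_j = 13 + 30 + 34 + 60 + 49 + 38 + 18 + 58 = 300.
Each contributed unit returns 2.800 to the group, so the social optimum is full contribution by everyone: group total = 2.800 × 300 = 840.00.
Efficiency loss = (2.800 − 1) × 300 = 540.00.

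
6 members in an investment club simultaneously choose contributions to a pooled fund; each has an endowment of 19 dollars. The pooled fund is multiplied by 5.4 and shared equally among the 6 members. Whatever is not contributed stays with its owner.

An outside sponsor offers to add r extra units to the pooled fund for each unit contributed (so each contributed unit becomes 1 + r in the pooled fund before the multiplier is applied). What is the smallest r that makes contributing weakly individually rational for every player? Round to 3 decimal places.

With matching at rate r, one contributed unit becomes (1 + r) in the pooled fund and returns 5.4 × (1 + r) / 6 to the contributor.
Setting this equal to 1: 1 + r = 6/5.4 = 1.1111.
So the minimum matching rate is r = 1.1111 − 1 = 0.111.

0.111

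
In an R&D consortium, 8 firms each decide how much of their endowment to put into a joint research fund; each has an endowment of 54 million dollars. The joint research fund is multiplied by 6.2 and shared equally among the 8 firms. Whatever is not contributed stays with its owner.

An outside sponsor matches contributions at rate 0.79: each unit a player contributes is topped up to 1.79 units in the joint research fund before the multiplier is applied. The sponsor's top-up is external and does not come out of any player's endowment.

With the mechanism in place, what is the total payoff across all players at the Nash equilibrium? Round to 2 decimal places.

With the mechanism, a contributed unit returns 6.2 × 1.79 / 8 = 1.3873 per unit of net cost to the contributor — now above 1 — so contributing fully is weakly dominant for every player.
So the Nash equilibrium is full contribution by all 8; the group earns 6.2 × 1.79 × 432 = 4794.34.

4794.34 million dollars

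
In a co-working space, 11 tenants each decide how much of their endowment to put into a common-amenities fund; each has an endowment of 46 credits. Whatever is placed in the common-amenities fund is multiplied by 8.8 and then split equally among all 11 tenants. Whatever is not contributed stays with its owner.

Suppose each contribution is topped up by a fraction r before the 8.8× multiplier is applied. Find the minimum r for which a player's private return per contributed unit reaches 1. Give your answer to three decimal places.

0.250

With matching at rate r, one contributed unit becomes (1 + r) in the common-amenities fund and returns 8.8 × (1 + r) / 11 to the contributor.
Setting this equal to 1: 1 + r = 11/8.8 = 1.2500.
So the minimum matching rate is r = 1.2500 − 1 = 0.250.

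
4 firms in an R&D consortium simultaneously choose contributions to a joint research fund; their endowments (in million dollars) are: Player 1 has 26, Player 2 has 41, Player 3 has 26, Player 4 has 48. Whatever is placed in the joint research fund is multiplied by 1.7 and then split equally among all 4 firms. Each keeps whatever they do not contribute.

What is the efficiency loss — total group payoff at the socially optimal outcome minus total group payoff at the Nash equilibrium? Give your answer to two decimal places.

98.70 million dollars

The private return per contributed unit is 1.7/4 = 0.4250 < 1 for every player regardless of endowment, so the Nash equilibrium is zero contribution and the group total is Σ E_j = 26 + 41 + 26 + 48 = 141.
Each contributed unit returns 1.700 to the group, so the social optimum is full contribution by everyone: group total = 1.700 × 141 = 239.70.
Efficiency loss = (1.700 − 1) × 141 = 98.70.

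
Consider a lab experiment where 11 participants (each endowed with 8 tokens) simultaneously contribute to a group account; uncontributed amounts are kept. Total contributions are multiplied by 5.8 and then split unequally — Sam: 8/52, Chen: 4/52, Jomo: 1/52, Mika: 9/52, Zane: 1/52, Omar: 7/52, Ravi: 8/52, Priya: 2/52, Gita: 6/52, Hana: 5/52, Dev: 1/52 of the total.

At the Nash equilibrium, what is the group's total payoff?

126.40 tokens

Each unit j contributes comes back to j as 5.8 × (j's share), so j prefers to contribute only if that share exceeds 1/5.8 = 0.1724; otherwise keeping the unit dominates.
Only Mika (9/52) clears that bar, contributing 8; the remaining 10 contribute 0. Total contributed: 8.
The group account pays out 5.8 × 8 = 46.40 in total (split across the unequal shares, but the aggregate is all that matters for the group sum).
The 10 free-riders keep 8 each, adding 80. Group total = 80 + 46.40 = 126.40.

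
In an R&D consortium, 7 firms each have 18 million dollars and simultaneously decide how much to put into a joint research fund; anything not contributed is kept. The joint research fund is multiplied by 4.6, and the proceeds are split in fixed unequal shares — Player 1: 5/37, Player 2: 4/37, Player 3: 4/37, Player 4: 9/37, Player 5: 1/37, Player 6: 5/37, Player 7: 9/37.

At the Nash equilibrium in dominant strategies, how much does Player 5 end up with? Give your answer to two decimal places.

22.48 million dollars

A player with share s gets back 4.6·s per unit contributed, so full contribution is dominant for anyone with s > 1/4.6 = 0.2174 and zero contribution is dominant for anyone below.
The shares above 0.2174 belong to Player 4 and Player 7, contributing 18 each; the remaining 5 contribute 0. Total contributed: 36.
Player 5 keeps 18 and receives 4.6 × 36 × 1/37 = 4.48 from the joint research fund, for a payoff of 22.48.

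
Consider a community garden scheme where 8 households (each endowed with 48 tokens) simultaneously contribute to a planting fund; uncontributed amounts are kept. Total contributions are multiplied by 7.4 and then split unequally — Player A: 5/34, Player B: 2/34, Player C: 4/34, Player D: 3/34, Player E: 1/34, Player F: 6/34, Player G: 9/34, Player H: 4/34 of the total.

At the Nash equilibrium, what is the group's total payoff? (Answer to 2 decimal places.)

Each unit j contributes comes back to j as 7.4 × (j's share), so j prefers to contribute only if that share exceeds 1/7.4 = 0.1351; otherwise keeping the unit dominates.
Player A, Player F and Player G are above the threshold, contributing 48 each; the remaining 5 contribute 0. Total contributed: 144.
The planting fund pays out 7.4 × 144 = 1065.60 in total (split across the unequal shares, but the aggregate is all that matters for the group sum).
The 5 free-riders keep 48 each, adding 240. Group total = 240 + 1065.60 = 1305.60.

1305.60 tokens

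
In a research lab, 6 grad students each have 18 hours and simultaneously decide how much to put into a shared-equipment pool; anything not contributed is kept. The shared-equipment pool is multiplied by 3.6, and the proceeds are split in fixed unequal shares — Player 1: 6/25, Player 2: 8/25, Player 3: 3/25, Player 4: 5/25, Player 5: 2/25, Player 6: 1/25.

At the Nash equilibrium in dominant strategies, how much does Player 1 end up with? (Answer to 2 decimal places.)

33.55 hours

Each unit j contributes comes back to j as 3.6 × (j's share), so j prefers to contribute only if that share exceeds 1/3.6 = 0.2778; otherwise keeping the unit dominates.
Only Player 2 (8/25) clears that bar, contributing 18; the remaining 5 contribute 0. Total contributed: 18.
Player 1 keeps 18 and receives 3.6 × 18 × 6/25 = 15.55 from the shared-equipment pool, for a payoff of 33.55.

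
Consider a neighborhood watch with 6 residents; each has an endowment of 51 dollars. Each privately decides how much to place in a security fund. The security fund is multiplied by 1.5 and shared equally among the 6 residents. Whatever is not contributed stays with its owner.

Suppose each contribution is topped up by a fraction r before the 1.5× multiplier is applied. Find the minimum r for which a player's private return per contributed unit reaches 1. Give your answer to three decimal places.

With matching at rate r, one contributed unit becomes (1 + r) in the security fund and returns 1.5 × (1 + r) / 6 to the contributor.
Setting this equal to 1: 1 + r = 6/1.5 = 4.0000.
So the minimum matching rate is r = 4.0000 − 1 = 3.000.

3.000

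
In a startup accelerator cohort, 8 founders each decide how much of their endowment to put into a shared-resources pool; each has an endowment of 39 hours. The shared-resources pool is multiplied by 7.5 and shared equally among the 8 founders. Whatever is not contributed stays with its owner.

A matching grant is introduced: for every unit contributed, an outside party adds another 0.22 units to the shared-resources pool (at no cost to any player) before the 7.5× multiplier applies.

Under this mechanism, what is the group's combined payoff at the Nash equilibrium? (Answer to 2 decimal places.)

2854.80 hours

The effective private return per unit is now 7.5 × 1.22 / 8 = 1.1438 > 1, so every player's dominant strategy flips to full contribution.
So the Nash equilibrium is full contribution by all 8; the group earns 7.5 × 1.22 × 312 = 2854.80.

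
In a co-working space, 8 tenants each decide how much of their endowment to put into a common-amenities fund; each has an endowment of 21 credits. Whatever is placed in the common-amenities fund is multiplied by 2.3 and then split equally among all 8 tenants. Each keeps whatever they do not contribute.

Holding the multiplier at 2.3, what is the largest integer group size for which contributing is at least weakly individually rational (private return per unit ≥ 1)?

2

Private return per unit is 2.3/(group size), which is ≥ 1 whenever the group size is ≤ 2.3.
The largest such integer is 2.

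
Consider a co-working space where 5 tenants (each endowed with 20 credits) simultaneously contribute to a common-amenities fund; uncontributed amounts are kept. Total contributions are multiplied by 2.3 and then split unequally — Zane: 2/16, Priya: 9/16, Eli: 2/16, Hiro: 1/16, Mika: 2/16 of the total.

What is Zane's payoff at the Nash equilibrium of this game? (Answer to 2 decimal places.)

For player j, contributing a unit is worthwhile iff 2.3 × (j's share) ≥ 1, i.e. iff j's share is at least 0.4348.
The only share above 0.4348 is Priya's 9/16, contributing 20; the remaining 4 contribute 0. Total contributed: 20.
Zane keeps 20 and receives 2.3 × 20 × 2/16 = 5.75 from the common-amenities fund, for a payoff of 25.75.

25.75 credits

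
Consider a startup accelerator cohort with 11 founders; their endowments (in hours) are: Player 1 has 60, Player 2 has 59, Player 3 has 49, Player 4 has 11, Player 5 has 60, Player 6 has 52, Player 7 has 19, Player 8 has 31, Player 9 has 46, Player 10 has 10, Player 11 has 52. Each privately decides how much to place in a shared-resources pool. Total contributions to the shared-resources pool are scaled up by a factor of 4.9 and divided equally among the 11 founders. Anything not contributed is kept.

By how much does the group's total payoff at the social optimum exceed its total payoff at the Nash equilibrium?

1751.10 hours

The private return per contributed unit is 4.9/11 = 0.4455 < 1 for every player regardless of endowment, so the Nash equilibrium is zero contribution and the group total is Σ E_j = 60 + 59 + 49 + 11 + 60 + 52 + 19 + 31 + 46 + 10 + 52 = 449.
Each contributed unit returns 4.900 to the group, so the social optimum is full contribution by everyone: group total = 4.900 × 449 = 2200.10.
Efficiency loss = (4.900 − 1) × 449 = 1751.10.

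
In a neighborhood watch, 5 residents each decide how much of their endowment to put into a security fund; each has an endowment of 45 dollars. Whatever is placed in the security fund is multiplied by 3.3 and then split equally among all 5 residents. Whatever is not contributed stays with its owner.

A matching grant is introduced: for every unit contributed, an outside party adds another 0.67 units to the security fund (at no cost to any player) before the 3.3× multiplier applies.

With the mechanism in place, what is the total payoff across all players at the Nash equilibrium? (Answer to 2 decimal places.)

1239.98 dollars

With the mechanism, a contributed unit returns 3.3 × 1.67 / 5 = 1.1022 per unit of net cost to the contributor — now above 1 — so contributing fully is weakly dominant for every player.
So the Nash equilibrium is full contribution by all 5; the group earns 3.3 × 1.67 × 225 = 1239.98.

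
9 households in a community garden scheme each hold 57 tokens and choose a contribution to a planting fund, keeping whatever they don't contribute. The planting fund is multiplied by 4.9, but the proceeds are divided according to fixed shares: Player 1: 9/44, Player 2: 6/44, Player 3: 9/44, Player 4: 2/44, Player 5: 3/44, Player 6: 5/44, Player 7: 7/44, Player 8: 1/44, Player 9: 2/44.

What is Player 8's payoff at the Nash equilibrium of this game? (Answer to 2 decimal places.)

69.70 tokens

A player with share s gets back 4.9·s per unit contributed, so full contribution is dominant for anyone with s > 1/4.9 = 0.2041 and zero contribution is dominant for anyone below.
Player 1 and Player 3 clear that bar, contributing 57 each; the remaining 7 contribute 0. Total contributed: 114.
Player 8 keeps 57 and receives 4.9 × 114 × 1/44 = 12.70 from the planting fund, for a payoff of 69.70.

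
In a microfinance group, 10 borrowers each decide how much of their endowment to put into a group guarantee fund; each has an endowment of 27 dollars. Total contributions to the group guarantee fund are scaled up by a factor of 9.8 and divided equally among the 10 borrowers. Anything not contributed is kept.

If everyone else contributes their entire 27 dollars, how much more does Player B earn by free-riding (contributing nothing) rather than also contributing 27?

0.54 dollars

Switching from a contribution of 27 to 0 lets Player B keep an extra 27 dollars, but lowers the group guarantee fund by 27, which costs Player B their own share of that drop: 9.8/10 × 27 = 26.46.
Net gain = 27 − 26.46 = 0.54. The private return per contributed unit (0.9800) is below 1, so free-riding is indeed the best response regardless of what the others do.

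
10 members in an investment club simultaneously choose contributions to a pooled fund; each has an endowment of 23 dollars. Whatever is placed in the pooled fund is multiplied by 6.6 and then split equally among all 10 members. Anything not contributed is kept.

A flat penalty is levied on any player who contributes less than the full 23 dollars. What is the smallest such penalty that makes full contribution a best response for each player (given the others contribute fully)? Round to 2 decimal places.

7.82 dollars

Given the others contribute fully, the best deviation is to contribute 0 (any partial contribution still incurs the fine and gives up units whose private return 0.6600 is below 1).
Deviating from 23 to 0 saves 23 dollars but forfeits the deviator's share of the drop in the pooled fund: 6.6/10 × 23 = 15.18.
So the deviation gain is 23 − 15.18 = 7.82, and the fine must be at least 7.82 dollars to wipe it out.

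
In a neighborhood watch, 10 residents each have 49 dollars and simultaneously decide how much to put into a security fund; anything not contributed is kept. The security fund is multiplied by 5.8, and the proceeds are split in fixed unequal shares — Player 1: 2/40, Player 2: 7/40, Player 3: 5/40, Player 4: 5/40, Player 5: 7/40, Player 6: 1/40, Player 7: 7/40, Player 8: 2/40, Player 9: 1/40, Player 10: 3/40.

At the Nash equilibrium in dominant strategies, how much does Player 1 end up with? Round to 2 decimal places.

91.63 dollars

For player j, contributing a unit is worthwhile iff 5.8 × (j's share) ≥ 1, i.e. iff j's share is at least 0.1724.
Player 2, Player 5 and Player 7 clear that bar, contributing 49 each; the remaining 7 contribute 0. Total contributed: 147.
Player 1 keeps 49 and receives 5.8 × 147 × 2/40 = 42.63 from the security fund, for a payoff of 91.63.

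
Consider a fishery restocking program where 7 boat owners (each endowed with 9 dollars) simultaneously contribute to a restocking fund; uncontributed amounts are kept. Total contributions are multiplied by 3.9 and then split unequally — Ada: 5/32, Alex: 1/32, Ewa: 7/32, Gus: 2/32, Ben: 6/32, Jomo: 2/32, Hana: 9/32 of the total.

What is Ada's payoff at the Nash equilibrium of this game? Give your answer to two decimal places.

Each unit j contributes comes back to j as 3.9 × (j's share), so j prefers to contribute only if that share exceeds 1/3.9 = 0.2564; otherwise keeping the unit dominates.
Hana alone (share 9/32) is above the threshold, contributing 9; the remaining 6 contribute 0. Total contributed: 9.
Ada keeps 9 and receives 3.9 × 9 × 5/32 = 5.48 from the restocking fund, for a payoff of 14.48.

14.48 dollars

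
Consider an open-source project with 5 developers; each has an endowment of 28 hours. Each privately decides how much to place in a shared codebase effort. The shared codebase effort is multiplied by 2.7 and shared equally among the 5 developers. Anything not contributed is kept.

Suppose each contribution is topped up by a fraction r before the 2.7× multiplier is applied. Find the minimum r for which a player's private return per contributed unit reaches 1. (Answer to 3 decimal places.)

With matching at rate r, one contributed unit becomes (1 + r) in the shared codebase effort and returns 2.7 × (1 + r) / 5 to the contributor.
Setting this equal to 1: 1 + r = 5/2.7 = 1.8519.
So the minimum matching rate is r = 1.8519 − 1 = 0.852.

0.852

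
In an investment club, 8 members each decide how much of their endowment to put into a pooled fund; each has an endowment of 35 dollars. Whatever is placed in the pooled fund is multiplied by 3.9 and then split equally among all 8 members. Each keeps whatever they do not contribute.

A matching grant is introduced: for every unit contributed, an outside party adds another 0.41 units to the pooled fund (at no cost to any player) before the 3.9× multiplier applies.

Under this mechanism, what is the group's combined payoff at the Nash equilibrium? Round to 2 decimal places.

The effective private return is 3.9 × 1.41 / 8 = 0.6874, which is still under 1, so the mechanism doesn't change anyone's dominant strategy: zero contribution.
At the Nash equilibrium no one contributes; group total payoff = 8 × 35 = 280.

280.00 dollars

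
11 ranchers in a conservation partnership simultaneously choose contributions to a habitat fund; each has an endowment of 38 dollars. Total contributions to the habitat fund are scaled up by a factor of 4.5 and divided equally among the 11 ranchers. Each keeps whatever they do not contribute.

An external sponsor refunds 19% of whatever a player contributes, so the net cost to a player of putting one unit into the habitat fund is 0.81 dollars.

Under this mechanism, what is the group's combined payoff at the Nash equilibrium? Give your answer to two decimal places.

418.00 dollars

The effective private return is (4.5/11) / 0.81 = 0.5051, which is still under 1, so the mechanism doesn't change anyone's dominant strategy: zero contribution.
At the Nash equilibrium no one contributes; group total payoff = 11 × 38 = 418.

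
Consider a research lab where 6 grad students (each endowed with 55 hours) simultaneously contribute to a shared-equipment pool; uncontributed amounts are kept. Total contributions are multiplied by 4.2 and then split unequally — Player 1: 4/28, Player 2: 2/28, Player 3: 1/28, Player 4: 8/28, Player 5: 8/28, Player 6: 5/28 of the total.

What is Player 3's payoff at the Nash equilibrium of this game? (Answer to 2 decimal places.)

Each unit j contributes comes back to j as 4.2 × (j's share), so j prefers to contribute only if that share exceeds 1/4.2 = 0.2381; otherwise keeping the unit dominates.
The shares above 0.2381 belong to Player 4 and Player 5, contributing 55 each; the remaining 4 contribute 0. Total contributed: 110.
Player 3 keeps 55 and receives 4.2 × 110 × 1/28 = 16.50 from the shared-equipment pool, for a payoff of 71.50.

71.50 hours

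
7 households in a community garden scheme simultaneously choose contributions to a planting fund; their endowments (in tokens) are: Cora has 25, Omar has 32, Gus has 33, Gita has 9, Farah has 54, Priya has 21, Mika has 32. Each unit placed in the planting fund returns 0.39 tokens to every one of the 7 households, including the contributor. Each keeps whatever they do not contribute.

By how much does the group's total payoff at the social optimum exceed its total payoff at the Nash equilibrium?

356.38 tokens

The private return per contributed unit is 0.39 < 1 for everyone, so the Nash equilibrium is zero contribution and the group total is Σ E_j = 25 + 32 + 33 + 9 + 54 + 21 + 32 = 206.
Each contributed unit returns 2.730 to the group, so the social optimum is full contribution by everyone: group total = 2.730 × 206 = 562.38.
Efficiency loss = (2.730 − 1) × 206 = 356.38.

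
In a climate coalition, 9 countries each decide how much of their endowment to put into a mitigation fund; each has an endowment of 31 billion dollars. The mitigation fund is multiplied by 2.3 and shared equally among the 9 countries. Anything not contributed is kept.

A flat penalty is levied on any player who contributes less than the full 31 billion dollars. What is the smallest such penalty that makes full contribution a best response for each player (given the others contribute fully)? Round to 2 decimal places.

Given the others contribute fully, the best deviation is to contribute 0 (any partial contribution still incurs the fine and gives up units whose private return 0.2556 is below 1).
Deviating from 31 to 0 saves 31 billion dollars but forfeits the deviator's share of the drop in the mitigation fund: 2.3/9 × 31 = 7.92.
So the deviation gain is 31 − 7.92 = 23.08, and the fine must be at least 23.08 billion dollars to wipe it out.

23.08 billion dollars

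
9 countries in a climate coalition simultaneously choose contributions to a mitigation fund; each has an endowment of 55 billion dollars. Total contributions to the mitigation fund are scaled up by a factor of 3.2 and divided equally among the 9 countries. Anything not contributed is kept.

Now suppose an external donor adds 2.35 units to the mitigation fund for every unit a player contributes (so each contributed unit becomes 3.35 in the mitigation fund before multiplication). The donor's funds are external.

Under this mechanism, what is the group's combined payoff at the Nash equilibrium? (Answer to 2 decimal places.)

5306.40 billion dollars

Under the mechanism each unit contributed yields 3.2 × 3.35 / 9 = 1.1911 back to its contributor per unit of net cost, which exceeds 1, making full contribution the dominant choice for everyone.
At the Nash equilibrium everyone contributes 55. Group total payoff = 3.2 × 3.35 × 495 = 5306.40.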